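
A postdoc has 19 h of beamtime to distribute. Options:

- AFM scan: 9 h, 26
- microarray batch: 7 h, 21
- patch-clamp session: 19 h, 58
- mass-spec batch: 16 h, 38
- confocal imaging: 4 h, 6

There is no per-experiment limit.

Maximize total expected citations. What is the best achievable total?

Ranking by ratio (expected citations/h): patch-clamp session 3.05, microarray batch 3.00, AFM scan 2.89, mass-spec batch 2.38.
Taking patch-clamp session: 19 h used, 58 in expected citations.
Every other selection either busts 19 h or fails to beat 58.

58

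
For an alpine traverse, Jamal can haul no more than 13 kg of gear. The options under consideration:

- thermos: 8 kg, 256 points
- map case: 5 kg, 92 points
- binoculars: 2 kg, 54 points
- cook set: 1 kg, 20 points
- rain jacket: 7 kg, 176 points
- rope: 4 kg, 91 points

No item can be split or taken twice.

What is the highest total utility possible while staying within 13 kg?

367

Filling by ratio: thermos + binoculars + cook set for 330, with 2 kg left unused.
Replace binoculars with rope: the trade gains 37 net, giving 367 at 13 kg.
Runner-up thermos + map case tops out at 348.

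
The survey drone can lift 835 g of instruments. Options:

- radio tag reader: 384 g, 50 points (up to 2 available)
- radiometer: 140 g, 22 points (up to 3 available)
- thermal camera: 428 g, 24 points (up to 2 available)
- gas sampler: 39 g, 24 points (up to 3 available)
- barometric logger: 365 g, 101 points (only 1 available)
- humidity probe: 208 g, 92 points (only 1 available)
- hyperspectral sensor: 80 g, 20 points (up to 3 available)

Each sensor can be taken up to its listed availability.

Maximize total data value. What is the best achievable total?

287

Filling by ratio: 3×gas sampler + barometric logger + humidity probe + hyperspectral sensor for 285, with 65 g left unused.
The 80 g tied up in hyperspectral sensor is better spent on radiometer — total rises to 287 (830 g).
That's the maximum — no swap from here does better than 287.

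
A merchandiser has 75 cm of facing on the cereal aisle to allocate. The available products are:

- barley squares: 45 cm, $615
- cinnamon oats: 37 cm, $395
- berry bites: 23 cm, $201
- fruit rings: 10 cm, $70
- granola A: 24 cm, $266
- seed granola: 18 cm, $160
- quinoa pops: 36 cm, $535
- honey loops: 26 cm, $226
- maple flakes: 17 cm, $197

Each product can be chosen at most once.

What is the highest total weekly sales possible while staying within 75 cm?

930

Ranking by ratio (weekly sales/cm): quinoa pops 14.86, barley squares 13.67, maple flakes 11.59, granola A 11.08.
Filling by ratio: seed granola + quinoa pops + maple flakes for 892, with 4 cm left unused.
Replace seed granola and maple flakes with cinnamon oats: the trade gains 38 net, giving 930 at 73 cm.
Nothing else within 75 cm beats 930.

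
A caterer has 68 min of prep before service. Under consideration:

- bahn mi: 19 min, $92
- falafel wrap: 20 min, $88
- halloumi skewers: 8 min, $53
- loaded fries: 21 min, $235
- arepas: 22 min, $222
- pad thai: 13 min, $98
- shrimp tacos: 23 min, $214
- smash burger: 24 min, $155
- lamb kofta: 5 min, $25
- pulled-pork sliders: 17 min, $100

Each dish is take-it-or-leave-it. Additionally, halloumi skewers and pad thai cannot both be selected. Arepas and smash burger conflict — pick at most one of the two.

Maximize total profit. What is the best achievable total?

671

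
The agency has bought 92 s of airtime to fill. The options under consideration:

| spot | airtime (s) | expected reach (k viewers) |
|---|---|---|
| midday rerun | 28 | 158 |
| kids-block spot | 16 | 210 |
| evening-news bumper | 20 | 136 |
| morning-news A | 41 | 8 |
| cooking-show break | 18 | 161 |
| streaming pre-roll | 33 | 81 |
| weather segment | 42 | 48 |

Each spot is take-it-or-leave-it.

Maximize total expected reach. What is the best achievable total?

Taking midday rerun + kids-block spot + evening-news bumper + cooking-show break: 82 s used, 665 in expected reach.
No other feasible combination exceeds 665.

665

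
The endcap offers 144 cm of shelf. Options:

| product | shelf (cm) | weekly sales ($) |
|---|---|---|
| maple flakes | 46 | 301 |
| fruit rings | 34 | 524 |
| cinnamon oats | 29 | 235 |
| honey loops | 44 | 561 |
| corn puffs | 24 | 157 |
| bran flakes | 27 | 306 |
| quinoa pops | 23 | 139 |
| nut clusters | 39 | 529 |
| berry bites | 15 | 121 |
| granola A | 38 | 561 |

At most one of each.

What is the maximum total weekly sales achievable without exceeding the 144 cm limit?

1952

A density-first pass picks fruit rings + bran flakes + nut clusters + granola A — 1920 at 138 cm.
The 39 cm tied up in nut clusters is better spent on honey loops — total rises to 1952 (143 cm).
Runner-up fruit rings + honey loops + bran flakes + nut clusters tops out at 1920.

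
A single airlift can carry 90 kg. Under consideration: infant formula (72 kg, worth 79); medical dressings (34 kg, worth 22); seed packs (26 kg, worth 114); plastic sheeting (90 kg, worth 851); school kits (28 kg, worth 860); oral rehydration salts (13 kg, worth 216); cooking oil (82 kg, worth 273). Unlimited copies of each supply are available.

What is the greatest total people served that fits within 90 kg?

3×school kits uses 84 of the 90 kg and totals 2580.
That's the maximum — no swap from here does better than 2580.

2580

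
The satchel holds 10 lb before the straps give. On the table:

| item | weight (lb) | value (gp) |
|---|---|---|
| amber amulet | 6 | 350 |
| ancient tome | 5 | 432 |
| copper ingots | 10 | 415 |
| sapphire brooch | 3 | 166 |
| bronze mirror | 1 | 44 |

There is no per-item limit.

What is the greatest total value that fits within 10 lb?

Best packing: 2×ancient tome — 10 lb, 864 total.
Nothing else within 10 lb beats 864.

864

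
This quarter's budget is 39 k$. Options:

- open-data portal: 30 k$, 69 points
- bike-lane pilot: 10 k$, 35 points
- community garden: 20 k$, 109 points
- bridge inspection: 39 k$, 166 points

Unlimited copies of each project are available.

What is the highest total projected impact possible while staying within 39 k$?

Taking the top-ratio projects first gives bike-lane pilot + community garden for 144 (30 k$).
Replace bike-lane pilot and community garden with bridge inspection: the trade gains 22 net, giving 166 at 39 k$.

166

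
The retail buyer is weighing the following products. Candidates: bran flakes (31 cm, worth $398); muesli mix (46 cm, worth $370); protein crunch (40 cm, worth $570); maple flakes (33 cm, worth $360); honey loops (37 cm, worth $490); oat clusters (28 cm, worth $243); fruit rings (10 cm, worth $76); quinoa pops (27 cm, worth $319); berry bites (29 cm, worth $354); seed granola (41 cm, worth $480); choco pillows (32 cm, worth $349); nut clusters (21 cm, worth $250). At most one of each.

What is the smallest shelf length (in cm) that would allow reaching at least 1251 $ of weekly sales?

Minimise cm subject to total weekly sales ≥ 1251.
bran flakes + protein crunch + quinoa pops reaches 1287 using 98 cm.
No combination under 98 cm hits 1251.

98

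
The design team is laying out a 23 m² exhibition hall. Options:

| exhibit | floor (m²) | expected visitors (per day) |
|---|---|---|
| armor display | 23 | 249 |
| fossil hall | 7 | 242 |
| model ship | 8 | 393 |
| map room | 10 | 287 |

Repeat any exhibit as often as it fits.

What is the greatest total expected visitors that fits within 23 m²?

Density check — model ship 49.12, fossil hall 34.57, map room 28.70 are the best per m².
Taking fossil hall + 2×model ship: 23 m² used, 1028 in expected visitors.
That's the maximum — no swap from here does better than 1028.

1028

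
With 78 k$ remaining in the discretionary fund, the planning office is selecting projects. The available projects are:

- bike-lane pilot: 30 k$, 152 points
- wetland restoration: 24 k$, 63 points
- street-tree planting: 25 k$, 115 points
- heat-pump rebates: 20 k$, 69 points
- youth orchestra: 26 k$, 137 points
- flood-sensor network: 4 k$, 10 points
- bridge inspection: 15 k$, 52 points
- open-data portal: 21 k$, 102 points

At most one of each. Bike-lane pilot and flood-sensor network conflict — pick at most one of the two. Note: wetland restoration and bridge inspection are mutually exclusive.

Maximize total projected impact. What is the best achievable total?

Density check — youth orchestra 5.27, bike-lane pilot 5.07, open-data portal 4.86, street-tree planting 4.60 are the best per k$.
The ratio ordering already packs tightly: bike-lane pilot + youth orchestra + open-data portal, 77 k$, 391.

391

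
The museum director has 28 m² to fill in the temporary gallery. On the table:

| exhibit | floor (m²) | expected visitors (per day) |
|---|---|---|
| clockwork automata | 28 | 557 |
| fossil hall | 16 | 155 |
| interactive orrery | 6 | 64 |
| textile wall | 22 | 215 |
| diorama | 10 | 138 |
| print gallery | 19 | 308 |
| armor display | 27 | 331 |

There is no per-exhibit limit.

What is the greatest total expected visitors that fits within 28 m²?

557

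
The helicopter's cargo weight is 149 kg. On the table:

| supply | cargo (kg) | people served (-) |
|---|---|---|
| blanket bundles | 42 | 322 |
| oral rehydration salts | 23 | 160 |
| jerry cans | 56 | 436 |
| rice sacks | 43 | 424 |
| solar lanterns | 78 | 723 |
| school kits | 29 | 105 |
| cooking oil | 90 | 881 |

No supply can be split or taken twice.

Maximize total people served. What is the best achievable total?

1317

By people served per kg: rice sacks 9.86, cooking oil 9.79, solar lanterns 9.27, jerry cans 7.79 lead.
Greedy by ratio would take rice sacks + cooking oil: 133 kg used, total 1305.
Replace rice sacks with jerry cans: the trade gains 12 net, giving 1317 at 146 kg.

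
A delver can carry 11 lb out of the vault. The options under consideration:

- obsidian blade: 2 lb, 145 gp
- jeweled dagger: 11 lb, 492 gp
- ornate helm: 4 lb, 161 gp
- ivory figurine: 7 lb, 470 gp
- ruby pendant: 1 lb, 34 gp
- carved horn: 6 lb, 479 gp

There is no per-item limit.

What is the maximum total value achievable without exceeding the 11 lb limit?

The ratio ordering already packs tightly: 2×obsidian blade + ruby pendant + carved horn, 11 lb, 803.
That's the maximum — no swap from here does better than 803.

803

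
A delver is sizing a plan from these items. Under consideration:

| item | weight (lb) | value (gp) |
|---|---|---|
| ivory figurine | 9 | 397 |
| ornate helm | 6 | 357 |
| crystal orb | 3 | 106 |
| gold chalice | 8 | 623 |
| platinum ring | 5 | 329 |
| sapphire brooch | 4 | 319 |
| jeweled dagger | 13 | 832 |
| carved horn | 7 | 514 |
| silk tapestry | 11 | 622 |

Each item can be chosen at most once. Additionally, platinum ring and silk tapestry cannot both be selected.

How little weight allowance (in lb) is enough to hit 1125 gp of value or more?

Look for the lowest-weight combination reaching 1125.
gold chalice + carved horn: 1137 value at 15 lb.
Below 15 lb the best achievable stays under 1125.

15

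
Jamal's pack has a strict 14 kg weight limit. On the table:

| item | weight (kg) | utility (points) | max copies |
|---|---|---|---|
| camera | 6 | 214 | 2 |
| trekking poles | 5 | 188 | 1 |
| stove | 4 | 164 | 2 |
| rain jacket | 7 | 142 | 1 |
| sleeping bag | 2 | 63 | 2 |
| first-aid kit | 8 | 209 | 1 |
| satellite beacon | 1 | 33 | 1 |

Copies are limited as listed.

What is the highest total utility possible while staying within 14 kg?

549

By utility per kg: stove 41.00, trekking poles 37.60, camera 35.67 lead.
The ratio ordering already packs tightly: trekking poles + 2×stove + satellite beacon, 14 kg, 549.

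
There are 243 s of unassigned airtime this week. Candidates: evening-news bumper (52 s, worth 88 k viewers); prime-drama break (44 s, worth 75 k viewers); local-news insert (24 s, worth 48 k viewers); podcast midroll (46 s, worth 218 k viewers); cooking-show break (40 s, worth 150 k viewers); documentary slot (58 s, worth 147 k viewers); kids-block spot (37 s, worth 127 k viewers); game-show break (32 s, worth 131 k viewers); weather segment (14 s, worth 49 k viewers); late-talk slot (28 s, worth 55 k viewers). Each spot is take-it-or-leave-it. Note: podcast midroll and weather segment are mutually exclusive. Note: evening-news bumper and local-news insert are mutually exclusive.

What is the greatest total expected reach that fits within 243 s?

Best packing: podcast midroll + cooking-show break + documentary slot + kids-block spot + game-show break + late-talk slot — 241 s, 828 total.
The spare 2 s is too small for any remaining spot, and no feasible exchange beats 828.

828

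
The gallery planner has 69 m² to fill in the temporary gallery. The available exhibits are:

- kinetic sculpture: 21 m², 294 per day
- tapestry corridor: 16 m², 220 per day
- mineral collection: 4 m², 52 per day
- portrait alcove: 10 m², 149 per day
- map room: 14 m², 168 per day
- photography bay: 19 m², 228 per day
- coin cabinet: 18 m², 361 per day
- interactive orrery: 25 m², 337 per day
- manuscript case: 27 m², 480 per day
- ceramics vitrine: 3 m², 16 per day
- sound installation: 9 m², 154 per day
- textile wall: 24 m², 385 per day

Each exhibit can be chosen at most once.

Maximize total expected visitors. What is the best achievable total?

1226

Greedy by ratio would take mineral collection + portrait alcove + coin cabinet + manuscript case + sound installation: 68 m² used, total 1196.
Dropping mineral collection and portrait alcove and sound installation frees 23 m²; slotting in textile wall (24 m²) lifts the total to 1226 at 69 m².
That's the maximum — no swap from here does better than 1226.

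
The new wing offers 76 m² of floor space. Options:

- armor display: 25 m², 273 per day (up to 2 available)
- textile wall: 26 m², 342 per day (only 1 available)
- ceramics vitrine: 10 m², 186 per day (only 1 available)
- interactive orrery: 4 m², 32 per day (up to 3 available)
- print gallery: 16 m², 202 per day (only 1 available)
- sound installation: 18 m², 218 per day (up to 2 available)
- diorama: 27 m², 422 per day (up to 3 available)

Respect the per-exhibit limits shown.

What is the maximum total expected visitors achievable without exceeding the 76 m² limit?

The ratio ordering already packs tightly: ceramics vitrine + 3×interactive orrery + 2×diorama, 76 m², 1126.
That's the maximum — no swap from here does better than 1126.

1126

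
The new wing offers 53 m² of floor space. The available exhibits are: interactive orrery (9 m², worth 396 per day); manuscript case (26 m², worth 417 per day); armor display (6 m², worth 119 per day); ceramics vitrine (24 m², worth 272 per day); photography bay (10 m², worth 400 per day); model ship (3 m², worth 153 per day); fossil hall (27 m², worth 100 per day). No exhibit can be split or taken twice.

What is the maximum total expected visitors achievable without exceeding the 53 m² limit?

1366

Taking the top-ratio exhibits first gives interactive orrery + armor display + ceramics vitrine + photography bay + model ship for 1340 (52 m²).
The 30 m² tied up in armor display and ceramics vitrine is better spent on manuscript case — total rises to 1366 (48 m²).
The spare 5 m² is too small for any remaining exhibit, and no exchange beats 1366.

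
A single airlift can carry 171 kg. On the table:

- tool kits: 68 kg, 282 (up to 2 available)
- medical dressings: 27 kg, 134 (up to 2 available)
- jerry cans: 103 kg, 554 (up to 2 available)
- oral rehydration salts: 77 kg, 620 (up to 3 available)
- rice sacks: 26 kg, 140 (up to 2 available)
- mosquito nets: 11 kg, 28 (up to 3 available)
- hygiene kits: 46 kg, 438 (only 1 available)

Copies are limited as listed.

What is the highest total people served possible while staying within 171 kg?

Greedy by ratio would take oral rehydration salts + rice sacks + 2×mosquito nets + hygiene kits: 171 kg used, total 1254.
Replace rice sacks and mosquito nets and hygiene kits with oral rehydration salts: the trade gains 14 net, giving 1268 at 165 kg.
The spare 6 kg is too small for any remaining supply, and no exchange beats 1268.

1268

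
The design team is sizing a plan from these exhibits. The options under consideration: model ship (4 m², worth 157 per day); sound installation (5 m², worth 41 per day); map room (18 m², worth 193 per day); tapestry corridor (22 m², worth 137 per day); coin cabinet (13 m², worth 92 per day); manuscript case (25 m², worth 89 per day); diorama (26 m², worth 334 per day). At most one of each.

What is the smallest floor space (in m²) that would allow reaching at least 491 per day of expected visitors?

Minimise m² subject to total expected visitors ≥ 491.
model ship + diorama: 491 expected visitors at 30 m².
Below 30 m² the best achievable stays under 491.

30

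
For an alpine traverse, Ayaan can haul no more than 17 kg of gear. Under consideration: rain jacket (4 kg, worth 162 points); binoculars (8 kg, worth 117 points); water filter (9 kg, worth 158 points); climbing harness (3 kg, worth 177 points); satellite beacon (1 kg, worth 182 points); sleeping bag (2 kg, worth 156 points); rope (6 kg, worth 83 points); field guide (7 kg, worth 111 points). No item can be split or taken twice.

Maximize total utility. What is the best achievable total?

788

The ratio ordering already packs tightly: rain jacket + climbing harness + satellite beacon + sleeping bag + field guide, 17 kg, 788.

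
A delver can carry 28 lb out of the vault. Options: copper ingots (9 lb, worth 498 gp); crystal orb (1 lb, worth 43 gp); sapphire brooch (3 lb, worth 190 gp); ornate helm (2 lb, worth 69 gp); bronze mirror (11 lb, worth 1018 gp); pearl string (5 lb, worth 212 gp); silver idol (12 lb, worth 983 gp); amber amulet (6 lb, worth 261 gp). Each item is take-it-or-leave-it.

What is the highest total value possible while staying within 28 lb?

The ratio heuristic lands on crystal orb + sapphire brooch + bronze mirror + silver idol (2234) but leaves 1 lb idle.
Replace crystal orb with ornate helm: the trade gains 26 net, giving 2260 at 28 lb.
Next best is crystal orb + sapphire brooch + bronze mirror + silver idol at 2234 (27 lb) — short by 26.

2260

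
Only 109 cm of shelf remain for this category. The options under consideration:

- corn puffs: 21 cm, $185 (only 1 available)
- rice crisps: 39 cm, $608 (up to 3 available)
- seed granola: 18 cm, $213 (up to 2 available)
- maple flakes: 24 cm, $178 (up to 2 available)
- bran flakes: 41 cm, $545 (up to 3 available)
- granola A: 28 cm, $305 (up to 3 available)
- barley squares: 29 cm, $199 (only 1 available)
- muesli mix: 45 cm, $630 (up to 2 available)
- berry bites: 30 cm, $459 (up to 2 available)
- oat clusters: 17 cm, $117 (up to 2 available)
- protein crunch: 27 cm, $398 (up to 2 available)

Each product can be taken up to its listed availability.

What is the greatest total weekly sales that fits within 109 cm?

1675

Ranking by ratio (weekly sales/cm): rice crisps 15.59, berry bites 15.30, protein crunch 14.74, muesli mix 14.00.
The ratio ordering already packs tightly: 2×rice crisps + berry bites, 108 cm, 1675.
No other feasible combination exceeds 1675.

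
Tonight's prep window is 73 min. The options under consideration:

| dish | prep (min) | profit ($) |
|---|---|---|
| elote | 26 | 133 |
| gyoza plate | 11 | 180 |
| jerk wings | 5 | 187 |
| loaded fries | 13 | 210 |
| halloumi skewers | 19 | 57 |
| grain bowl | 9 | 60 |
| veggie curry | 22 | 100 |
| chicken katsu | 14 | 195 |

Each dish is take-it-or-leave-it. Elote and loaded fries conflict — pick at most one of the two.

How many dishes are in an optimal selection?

6

Best achievable profit is 889.
gyoza plate + jerk wings + loaded fries + halloumi skewers + grain bowl + chicken katsu hits 889 at 71 min.
All optima have 6 dishes.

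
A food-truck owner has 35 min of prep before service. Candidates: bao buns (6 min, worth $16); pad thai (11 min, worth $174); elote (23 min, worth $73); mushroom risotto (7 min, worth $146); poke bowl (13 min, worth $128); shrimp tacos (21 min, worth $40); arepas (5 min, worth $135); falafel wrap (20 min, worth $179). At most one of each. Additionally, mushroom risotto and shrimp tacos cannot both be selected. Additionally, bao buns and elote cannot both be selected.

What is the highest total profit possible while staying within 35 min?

By profit per min: arepas 27.00, mushroom risotto 20.86, pad thai 15.82 lead.
Bao buns + pad thai + mushroom risotto + arepas uses 29 of the 35 min and totals 471.

471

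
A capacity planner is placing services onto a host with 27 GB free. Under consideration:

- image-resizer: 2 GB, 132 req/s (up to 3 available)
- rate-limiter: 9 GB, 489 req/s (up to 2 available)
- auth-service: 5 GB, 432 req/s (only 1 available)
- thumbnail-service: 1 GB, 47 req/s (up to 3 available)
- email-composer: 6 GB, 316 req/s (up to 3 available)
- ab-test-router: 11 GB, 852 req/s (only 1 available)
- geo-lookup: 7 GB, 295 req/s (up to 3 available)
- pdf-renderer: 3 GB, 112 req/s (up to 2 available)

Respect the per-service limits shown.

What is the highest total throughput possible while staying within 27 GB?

1911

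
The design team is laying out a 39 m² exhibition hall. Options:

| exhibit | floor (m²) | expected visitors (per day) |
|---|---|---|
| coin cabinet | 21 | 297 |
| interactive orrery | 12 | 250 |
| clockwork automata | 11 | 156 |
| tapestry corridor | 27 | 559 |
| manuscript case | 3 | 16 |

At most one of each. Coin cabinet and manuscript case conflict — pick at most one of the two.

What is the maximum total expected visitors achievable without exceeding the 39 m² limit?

809

Density check — interactive orrery 20.83, tapestry corridor 20.70, clockwork automata 14.18 are the best per m².
Taking interactive orrery + tapestry corridor: 39 m² used, 809 in expected visitors.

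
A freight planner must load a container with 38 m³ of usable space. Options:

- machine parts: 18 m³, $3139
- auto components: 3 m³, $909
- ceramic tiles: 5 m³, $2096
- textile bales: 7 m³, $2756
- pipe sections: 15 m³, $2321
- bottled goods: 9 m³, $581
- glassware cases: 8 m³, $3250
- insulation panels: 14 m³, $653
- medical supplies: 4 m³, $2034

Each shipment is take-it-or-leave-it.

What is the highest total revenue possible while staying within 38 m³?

11626

By revenue per m³: medical supplies 508.50, ceramic tiles 419.20, glassware cases 406.25, textile bales 393.71 lead.
The ratio ordering already packs tightly: auto components + ceramic tiles + textile bales + bottled goods + glassware cases + medical supplies, 36 m³, 11626.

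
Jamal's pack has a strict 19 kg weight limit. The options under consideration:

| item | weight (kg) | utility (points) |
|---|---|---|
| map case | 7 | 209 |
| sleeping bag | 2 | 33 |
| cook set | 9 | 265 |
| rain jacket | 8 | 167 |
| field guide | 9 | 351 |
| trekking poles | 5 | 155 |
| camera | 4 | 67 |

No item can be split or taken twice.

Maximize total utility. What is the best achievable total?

616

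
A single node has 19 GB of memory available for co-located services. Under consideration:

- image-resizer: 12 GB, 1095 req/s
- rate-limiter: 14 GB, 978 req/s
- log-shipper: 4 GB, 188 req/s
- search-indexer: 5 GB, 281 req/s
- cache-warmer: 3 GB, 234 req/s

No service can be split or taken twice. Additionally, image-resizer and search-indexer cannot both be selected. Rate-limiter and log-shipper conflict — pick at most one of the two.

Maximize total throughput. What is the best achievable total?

1517

Taking image-resizer + log-shipper + cache-warmer: 19 GB used, 1517 in throughput.
No other feasible combination exceeds 1517.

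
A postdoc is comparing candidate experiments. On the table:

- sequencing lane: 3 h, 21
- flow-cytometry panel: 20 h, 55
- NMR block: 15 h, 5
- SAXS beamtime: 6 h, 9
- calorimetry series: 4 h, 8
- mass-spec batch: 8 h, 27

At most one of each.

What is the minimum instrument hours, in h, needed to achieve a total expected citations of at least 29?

7

Minimise h subject to total expected citations ≥ 29.
sequencing lane + calorimetry series: 29 expected citations at 7 h.
Any bundle with less than 7 h falls short of 29.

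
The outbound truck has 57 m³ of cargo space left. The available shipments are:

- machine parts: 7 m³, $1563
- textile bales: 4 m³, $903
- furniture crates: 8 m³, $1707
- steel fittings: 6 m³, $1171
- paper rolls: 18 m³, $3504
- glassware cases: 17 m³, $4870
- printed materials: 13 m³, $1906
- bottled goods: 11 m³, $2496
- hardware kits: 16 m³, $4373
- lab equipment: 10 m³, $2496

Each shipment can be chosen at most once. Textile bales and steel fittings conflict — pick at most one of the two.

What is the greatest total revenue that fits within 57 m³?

Taking the top-ratio shipments first gives glassware cases + bottled goods + hardware kits + lab equipment for 14235 (54 m³).
Replace bottled goods with furniture crates + steel fittings: the trade gains 382 net, giving 14617 at 57 m³.
The closest alternative, machine parts + steel fittings + glassware cases + bottled goods + hardware kits, reaches only 14473.

14617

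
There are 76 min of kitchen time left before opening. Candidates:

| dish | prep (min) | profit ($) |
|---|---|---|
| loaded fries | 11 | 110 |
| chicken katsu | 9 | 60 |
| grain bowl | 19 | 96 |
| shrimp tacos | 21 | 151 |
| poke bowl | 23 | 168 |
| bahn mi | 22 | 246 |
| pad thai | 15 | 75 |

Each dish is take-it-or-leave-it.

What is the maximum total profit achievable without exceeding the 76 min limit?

625

Filling by ratio: loaded fries + chicken katsu + poke bowl + bahn mi for 584, with 11 min left unused.
Dropping loaded fries frees 11 min; slotting in shrimp tacos (21 min) lifts the total to 625 at 75 min.
Every other selection either busts 76 min or fails to beat 625.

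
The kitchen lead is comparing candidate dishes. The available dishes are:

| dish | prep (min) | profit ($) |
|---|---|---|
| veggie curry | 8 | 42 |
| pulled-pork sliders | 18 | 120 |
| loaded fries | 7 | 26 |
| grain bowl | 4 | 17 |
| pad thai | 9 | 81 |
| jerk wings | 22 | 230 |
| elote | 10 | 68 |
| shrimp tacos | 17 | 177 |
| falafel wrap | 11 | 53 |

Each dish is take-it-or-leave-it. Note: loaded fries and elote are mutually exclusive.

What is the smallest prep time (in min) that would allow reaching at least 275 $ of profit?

Minimise min subject to total profit ≥ 275.
Taking grain bowl + pad thai + shrimp tacos gives 275 (≥ 275) for 30 min.
Any bundle with less than 30 min falls short of 275.

30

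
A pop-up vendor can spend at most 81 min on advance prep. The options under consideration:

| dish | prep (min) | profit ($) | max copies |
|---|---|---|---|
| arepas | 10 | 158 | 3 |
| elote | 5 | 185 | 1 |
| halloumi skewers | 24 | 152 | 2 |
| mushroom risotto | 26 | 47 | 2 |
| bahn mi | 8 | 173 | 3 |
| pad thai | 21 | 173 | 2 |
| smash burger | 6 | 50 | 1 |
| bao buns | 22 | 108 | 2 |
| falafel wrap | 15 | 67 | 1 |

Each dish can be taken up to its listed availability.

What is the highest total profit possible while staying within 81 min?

1351

Ranking by ratio (profit/min): elote 37.00, bahn mi 21.62, arepas 15.80, smash burger 8.33.
Greedy by ratio would take 3×arepas + elote + 3×bahn mi + smash burger + falafel wrap: 80 min used, total 1295.
The 21 min tied up in smash burger and falafel wrap is better spent on pad thai — total rises to 1351 (80 min).
The spare 1 min is too small for any remaining dish, and no exchange beats 1351.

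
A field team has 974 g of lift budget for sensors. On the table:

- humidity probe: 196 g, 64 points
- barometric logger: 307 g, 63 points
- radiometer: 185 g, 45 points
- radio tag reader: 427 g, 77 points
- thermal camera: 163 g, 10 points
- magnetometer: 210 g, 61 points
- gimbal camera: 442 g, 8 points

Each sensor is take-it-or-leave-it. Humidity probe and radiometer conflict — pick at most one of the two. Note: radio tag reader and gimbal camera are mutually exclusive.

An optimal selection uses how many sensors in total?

Optimal total is 204.
For example humidity probe + barometric logger + radio tag reader achieves it, using 930 g.
Any selection reaching 204 contains exactly 3 sensors.

3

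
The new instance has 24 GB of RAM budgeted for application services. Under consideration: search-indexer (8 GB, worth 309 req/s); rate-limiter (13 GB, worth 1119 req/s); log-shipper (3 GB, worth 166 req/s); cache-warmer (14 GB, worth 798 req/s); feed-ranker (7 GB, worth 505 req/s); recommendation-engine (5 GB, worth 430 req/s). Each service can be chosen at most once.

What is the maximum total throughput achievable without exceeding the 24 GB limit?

1790

Greedy by ratio would take rate-limiter + log-shipper + recommendation-engine: 21 GB used, total 1715.
The 5 GB tied up in recommendation-engine is better spent on feed-ranker — total rises to 1790 (23 GB).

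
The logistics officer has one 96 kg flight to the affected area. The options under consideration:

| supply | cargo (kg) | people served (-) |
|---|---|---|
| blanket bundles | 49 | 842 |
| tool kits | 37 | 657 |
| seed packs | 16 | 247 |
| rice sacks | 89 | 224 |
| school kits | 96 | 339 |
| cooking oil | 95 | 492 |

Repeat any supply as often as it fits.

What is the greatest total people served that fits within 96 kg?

2×tool kits + seed packs uses 90 of the 96 kg and totals 1561.

1561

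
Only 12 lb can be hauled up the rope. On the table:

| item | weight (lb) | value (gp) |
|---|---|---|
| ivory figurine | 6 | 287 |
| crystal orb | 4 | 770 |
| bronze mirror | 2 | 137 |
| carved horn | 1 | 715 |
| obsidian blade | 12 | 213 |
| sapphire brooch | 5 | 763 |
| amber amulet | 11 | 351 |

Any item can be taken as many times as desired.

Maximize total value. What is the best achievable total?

Taking 12×carved horn: 12 lb used, 8580 in value.
Nothing else within 12 lb beats 8580.

8580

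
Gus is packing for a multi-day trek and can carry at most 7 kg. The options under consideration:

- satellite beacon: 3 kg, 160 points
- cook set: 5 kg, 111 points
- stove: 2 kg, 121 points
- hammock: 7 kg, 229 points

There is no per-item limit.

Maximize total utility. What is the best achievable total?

402

Ranking by ratio (utility/kg): stove 60.50, satellite beacon 53.33, hammock 32.71.
Taking the top-ratio items first gives 3×stove for 363 (6 kg).
The 2 kg tied up in stove is better spent on satellite beacon — total rises to 402 (7 kg).
No other feasible combination exceeds 402.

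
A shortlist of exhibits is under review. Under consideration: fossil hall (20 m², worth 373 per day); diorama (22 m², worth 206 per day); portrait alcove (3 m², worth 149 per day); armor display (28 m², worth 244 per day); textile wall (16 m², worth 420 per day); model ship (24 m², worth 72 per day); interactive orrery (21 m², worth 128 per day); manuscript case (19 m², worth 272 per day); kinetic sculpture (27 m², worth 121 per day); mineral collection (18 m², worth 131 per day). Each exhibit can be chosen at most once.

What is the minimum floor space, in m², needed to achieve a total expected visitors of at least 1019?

55

Need the lightest bundle worth ≥ 1019.
fossil hall + textile wall + manuscript case: 1065 expected visitors at 55 m².
Any bundle with less than 55 m² falls short of 1019.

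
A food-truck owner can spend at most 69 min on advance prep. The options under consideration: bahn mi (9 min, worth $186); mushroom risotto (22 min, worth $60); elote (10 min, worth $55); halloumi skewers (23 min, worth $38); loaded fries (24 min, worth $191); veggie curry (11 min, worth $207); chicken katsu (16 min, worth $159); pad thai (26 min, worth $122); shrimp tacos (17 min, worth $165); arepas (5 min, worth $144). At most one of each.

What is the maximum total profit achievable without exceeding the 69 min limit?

916

Ranking by ratio (profit/min): arepas 28.80, bahn mi 20.67, veggie curry 18.82.
Best packing: bahn mi + elote + veggie curry + chicken katsu + shrimp tacos + arepas — 68 min, 916 total.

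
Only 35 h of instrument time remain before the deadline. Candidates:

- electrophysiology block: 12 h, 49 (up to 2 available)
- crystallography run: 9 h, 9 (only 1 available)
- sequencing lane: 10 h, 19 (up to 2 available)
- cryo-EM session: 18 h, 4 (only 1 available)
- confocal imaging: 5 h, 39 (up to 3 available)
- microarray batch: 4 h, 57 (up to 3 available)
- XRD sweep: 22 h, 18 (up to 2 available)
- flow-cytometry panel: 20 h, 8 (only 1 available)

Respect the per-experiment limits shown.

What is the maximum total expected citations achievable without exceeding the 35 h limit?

298

Greedy by ratio would take 3×confocal imaging + 3×microarray batch: 27 h used, total 288.
The 5 h tied up in confocal imaging is better spent on electrophysiology block — total rises to 298 (34 h).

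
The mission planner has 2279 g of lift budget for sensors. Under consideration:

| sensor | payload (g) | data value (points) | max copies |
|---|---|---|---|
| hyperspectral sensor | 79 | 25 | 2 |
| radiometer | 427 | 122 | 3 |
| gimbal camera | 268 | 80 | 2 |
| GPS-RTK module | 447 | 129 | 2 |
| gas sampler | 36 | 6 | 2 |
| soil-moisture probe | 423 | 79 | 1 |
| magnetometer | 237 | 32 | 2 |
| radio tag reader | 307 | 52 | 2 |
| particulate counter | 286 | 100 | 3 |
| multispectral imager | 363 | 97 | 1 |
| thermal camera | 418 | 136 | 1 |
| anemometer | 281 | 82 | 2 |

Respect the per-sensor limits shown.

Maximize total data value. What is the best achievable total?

Ranking by ratio (data value/g): particulate counter 0.35, thermal camera 0.33, hyperspectral sensor 0.32, gimbal camera 0.30.
Taking the top-ratio sensors first gives 2×hyperspectral sensor + 2×gimbal camera + 3×particulate counter + thermal camera + anemometer for 728 (2251 g).
Replace gimbal camera with anemometer: the trade gains 2 net, giving 730 at 2264 g.

730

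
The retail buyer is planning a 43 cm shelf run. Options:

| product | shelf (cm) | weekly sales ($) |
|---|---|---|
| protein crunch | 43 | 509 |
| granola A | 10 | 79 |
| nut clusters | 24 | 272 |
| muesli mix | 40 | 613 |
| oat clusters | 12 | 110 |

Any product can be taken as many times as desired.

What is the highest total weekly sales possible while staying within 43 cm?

Muesli mix uses 40 of the 43 cm and totals 613.

613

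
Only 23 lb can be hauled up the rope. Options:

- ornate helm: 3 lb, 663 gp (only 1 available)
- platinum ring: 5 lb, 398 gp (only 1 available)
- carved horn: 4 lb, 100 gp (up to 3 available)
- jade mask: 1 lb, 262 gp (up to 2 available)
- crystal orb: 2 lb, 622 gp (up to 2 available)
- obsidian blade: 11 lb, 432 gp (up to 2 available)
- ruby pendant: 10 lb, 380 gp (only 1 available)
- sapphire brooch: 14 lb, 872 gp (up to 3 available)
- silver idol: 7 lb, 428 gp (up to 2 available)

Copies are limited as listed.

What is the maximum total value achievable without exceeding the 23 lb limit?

Filling by ratio: ornate helm + platinum ring + 2×jade mask + 2×crystal orb + silver idol for 3257, with 2 lb left unused.
The 12 lb tied up in platinum ring and silver idol is better spent on sapphire brooch — total rises to 3303 (23 lb).
No other feasible combination exceeds 3303.

3303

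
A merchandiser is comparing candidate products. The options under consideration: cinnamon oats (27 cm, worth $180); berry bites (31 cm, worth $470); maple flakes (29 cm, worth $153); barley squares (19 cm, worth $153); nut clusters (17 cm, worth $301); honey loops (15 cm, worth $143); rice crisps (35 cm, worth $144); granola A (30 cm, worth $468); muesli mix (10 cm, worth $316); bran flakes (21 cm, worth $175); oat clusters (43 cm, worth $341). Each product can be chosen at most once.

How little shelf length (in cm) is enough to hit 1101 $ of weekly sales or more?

Minimise cm subject to total weekly sales ≥ 1101.
berry bites + granola A + muesli mix: 1254 weekly sales at 71 cm.
No combination under 71 cm hits 1101.

71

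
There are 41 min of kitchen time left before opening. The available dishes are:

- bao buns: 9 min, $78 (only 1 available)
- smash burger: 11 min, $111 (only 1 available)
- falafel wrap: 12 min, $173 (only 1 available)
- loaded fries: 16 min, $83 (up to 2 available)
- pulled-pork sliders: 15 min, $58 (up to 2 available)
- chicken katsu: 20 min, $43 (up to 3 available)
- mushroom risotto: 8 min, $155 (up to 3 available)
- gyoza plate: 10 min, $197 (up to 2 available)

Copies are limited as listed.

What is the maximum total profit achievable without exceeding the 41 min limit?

Density check — gyoza plate 19.70, mushroom risotto 19.38, falafel wrap 14.42, smash burger 10.09 are the best per min.
Filling by ratio: 2×mushroom risotto + 2×gyoza plate for 704, with 5 min left unused.
The 8 min tied up in mushroom risotto is better spent on falafel wrap — total rises to 722 (40 min).
No other feasible combination exceeds 722.

722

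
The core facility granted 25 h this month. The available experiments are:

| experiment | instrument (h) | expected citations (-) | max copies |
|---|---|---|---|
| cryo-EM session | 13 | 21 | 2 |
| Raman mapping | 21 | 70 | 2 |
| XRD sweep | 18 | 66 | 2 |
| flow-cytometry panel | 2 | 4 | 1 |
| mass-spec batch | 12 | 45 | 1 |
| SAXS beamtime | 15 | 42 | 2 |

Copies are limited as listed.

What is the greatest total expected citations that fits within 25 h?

74

Taking the top-ratio experiments first gives flow-cytometry panel + mass-spec batch for 49 (14 h).
Replace mass-spec batch with Raman mapping: the trade gains 25 net, giving 74 at 23 h.
No other feasible combination exceeds 74.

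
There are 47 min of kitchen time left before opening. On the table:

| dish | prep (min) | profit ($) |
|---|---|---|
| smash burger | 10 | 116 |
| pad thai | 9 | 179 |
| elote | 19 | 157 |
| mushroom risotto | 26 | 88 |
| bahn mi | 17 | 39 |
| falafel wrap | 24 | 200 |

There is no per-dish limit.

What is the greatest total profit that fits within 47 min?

5×pad thai uses 45 of the 47 min and totals 895.
Nothing else within 47 min beats 895.

895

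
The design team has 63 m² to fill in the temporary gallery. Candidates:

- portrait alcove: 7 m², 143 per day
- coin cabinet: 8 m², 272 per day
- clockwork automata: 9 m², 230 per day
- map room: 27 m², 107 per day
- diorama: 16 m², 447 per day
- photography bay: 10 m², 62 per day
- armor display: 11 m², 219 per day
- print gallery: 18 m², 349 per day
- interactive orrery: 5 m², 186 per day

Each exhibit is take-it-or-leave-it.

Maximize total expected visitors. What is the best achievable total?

1627

Taking the top-ratio exhibits first gives portrait alcove + coin cabinet + clockwork automata + diorama + armor display + interactive orrery for 1497 (56 m²).
The 11 m² tied up in armor display is better spent on print gallery — total rises to 1627 (63 m²).
That's the maximum — no swap from here does better than 1627.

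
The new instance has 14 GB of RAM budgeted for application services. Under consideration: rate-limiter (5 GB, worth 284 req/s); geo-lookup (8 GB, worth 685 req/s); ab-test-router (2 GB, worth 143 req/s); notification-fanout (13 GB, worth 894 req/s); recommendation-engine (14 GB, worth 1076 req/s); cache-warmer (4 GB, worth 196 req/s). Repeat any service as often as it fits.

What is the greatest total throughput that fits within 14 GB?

Ranking by ratio (throughput/GB): geo-lookup 85.62, recommendation-engine 76.86, ab-test-router 71.50.
The ratio ordering already packs tightly: geo-lookup + 3×ab-test-router, 14 GB, 1114.
No other feasible combination exceeds 1114.

1114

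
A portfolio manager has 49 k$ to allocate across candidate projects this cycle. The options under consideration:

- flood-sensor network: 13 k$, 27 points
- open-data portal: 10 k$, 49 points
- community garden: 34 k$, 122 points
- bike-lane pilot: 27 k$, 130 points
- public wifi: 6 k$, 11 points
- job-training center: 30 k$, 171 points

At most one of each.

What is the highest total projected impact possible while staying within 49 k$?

By projected impact per k$: job-training center 5.70, open-data portal 4.90, bike-lane pilot 4.81 lead.
Best packing: open-data portal + public wifi + job-training center — 46 k$, 231 total.
That's the maximum — no swap from here does better than 231.

231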